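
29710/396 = 14855/198 = 75.03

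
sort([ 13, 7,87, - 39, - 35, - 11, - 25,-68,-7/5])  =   [-68, - 39, - 35,-25, - 11, - 7/5  ,  7,13, 87] 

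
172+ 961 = 1133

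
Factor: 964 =2^2 *241^1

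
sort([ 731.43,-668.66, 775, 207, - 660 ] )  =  [-668.66,- 660,207,731.43,775]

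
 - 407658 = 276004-683662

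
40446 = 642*63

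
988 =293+695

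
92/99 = 92/99 = 0.93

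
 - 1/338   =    -  1/338=- 0.00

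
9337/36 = 259  +  13/36 = 259.36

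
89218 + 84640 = 173858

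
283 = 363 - 80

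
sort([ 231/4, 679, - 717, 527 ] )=[ - 717, 231/4, 527, 679]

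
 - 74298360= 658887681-733186041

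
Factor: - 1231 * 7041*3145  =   - 27259196295 = - 3^1*5^1*17^1*37^1*1231^1*2347^1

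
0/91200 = 0 = 0.00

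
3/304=3/304 =0.01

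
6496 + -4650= 1846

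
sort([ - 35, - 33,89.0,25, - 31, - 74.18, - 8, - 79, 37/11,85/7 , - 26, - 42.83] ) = [ - 79, - 74.18,-42.83,- 35 , - 33, - 31, - 26,- 8,37/11,  85/7,25,89.0 ]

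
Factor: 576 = 2^6*3^2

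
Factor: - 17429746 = -2^1*8714873^1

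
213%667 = 213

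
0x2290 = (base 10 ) 8848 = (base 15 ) 294D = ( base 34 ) 7m8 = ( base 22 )I64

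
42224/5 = 42224/5 = 8444.80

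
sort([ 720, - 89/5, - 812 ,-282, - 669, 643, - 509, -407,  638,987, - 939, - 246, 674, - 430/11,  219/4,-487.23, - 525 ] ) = [ - 939, -812,-669, - 525, - 509, - 487.23, - 407, - 282, - 246, - 430/11  , - 89/5,219/4, 638,  643,674,  720,987]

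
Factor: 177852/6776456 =2^(  -  1 ) * 3^1*43^( - 1) * 14821^1 * 19699^(  -  1)=44463/1694114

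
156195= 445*351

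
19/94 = 19/94 = 0.20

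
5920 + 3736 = 9656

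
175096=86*2036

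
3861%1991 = 1870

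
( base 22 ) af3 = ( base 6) 35541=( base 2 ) 1010000110101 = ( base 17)10f5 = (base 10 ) 5173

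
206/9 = 206/9 = 22.89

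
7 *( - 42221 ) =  - 295547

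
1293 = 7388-6095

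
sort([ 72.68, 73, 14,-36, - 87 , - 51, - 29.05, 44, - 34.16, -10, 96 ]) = [-87, - 51, - 36, - 34.16, - 29.05, - 10, 14, 44, 72.68, 73,96]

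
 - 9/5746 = -1 + 5737/5746 = -  0.00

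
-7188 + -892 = -8080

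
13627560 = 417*32680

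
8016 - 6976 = 1040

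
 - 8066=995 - 9061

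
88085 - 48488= 39597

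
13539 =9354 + 4185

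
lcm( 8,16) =16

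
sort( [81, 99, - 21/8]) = [- 21/8, 81, 99 ] 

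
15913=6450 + 9463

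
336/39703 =336/39703 = 0.01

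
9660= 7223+2437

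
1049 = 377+672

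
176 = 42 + 134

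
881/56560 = 881/56560=0.02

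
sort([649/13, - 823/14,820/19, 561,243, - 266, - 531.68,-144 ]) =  [ - 531.68, - 266, - 144, - 823/14,820/19,649/13,  243,561 ]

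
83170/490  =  8317/49= 169.73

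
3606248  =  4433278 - 827030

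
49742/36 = 1381 +13/18 = 1381.72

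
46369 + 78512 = 124881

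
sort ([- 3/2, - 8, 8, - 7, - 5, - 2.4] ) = [ - 8, - 7, - 5, - 2.4, - 3/2, 8 ]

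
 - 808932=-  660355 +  - 148577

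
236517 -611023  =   - 374506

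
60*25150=1509000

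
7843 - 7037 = 806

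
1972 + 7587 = 9559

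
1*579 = 579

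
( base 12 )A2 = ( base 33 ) 3N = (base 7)233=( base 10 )122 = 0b1111010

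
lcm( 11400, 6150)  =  467400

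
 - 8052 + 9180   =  1128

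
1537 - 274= 1263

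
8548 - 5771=2777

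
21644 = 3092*7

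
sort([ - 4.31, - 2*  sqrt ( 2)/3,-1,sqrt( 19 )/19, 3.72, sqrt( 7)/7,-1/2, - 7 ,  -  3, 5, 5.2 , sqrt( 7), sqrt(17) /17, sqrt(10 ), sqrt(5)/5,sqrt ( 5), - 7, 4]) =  [ - 7, - 7, - 4.31,-3, - 1, - 2 * sqrt ( 2) /3 , - 1/2, sqrt( 19)/19, sqrt( 17 ) /17,sqrt(7) /7, sqrt(5 ) /5, sqrt( 5 ),sqrt(7), sqrt(10), 3.72,4, 5, 5.2] 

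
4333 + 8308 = 12641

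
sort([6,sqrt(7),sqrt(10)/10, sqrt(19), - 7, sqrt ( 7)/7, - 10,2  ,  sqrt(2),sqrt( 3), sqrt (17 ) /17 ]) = [ - 10, - 7,sqrt( 17)/17,sqrt( 10)/10,sqrt(7)/7 , sqrt(2),sqrt(3 ), 2,sqrt(7),sqrt(19), 6 ]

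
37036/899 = 41 + 177/899 = 41.20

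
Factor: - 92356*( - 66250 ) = 2^3*5^4*11^1*53^1*2099^1 = 6118585000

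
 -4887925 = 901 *( - 5425 )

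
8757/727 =8757/727 = 12.05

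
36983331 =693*53367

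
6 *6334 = 38004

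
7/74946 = 7/74946 = 0.00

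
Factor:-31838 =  - 2^1 * 15919^1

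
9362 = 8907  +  455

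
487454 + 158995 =646449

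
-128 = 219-347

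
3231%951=378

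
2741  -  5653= -2912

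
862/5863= 862/5863= 0.15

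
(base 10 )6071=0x17B7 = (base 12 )361B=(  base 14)22d9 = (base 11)461A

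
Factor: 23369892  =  2^2 * 3^1*7^1 * 13^1*21401^1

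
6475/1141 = 5 + 110/163 = 5.67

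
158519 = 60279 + 98240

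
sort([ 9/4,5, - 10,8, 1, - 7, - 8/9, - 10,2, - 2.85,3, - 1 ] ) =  [ - 10, - 10, - 7, - 2.85,-1, - 8/9, 1, 2,9/4,3,5, 8 ] 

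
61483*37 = 2274871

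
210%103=4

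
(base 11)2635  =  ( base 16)D62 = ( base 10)3426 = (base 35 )2RV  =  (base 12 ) 1b96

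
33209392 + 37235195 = 70444587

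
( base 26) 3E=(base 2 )1011100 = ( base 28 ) 38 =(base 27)3B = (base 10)92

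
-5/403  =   - 5/403  =  - 0.01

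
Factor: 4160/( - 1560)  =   - 2^3*3^( - 1 ) = -  8/3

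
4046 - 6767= - 2721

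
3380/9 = 375+5/9= 375.56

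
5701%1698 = 607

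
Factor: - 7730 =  - 2^1*5^1*773^1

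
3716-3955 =-239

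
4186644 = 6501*644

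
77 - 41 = 36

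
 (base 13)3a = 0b110001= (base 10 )49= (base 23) 23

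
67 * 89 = 5963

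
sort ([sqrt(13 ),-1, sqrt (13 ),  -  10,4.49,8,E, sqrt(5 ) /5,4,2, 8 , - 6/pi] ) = [ - 10, - 6/pi,-1, sqrt(5 )/5, 2,E,sqrt(13 ),sqrt( 13),4,4.49,8,8]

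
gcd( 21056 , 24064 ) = 3008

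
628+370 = 998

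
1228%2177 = 1228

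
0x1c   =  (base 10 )28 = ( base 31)s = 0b11100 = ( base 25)13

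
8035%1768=963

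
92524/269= 92524/269=343.96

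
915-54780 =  - 53865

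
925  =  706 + 219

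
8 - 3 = 5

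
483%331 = 152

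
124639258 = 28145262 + 96493996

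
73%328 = 73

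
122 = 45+77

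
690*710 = 489900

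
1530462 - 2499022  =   - 968560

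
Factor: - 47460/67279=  - 2^2*3^1*5^1 * 7^1*19^ ( - 1)*113^1*3541^( - 1 ) 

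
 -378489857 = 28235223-406725080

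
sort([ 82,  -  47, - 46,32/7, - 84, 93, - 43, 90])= [ -84, - 47, - 46, - 43,32/7, 82, 90,  93]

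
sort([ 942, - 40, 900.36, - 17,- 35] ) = [ - 40,  -  35,-17,900.36,942]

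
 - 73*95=  -  6935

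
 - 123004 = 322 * (-382 )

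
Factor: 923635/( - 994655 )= - 331^( - 1 )*601^( - 1) * 184727^1 = - 184727/198931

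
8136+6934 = 15070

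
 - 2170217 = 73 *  ( - 29729)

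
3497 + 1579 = 5076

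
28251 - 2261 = 25990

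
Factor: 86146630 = 2^1* 5^1*43^1*200341^1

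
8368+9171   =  17539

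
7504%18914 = 7504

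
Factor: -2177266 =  - 2^1*7^2*13^1 * 1709^1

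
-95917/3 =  - 95917/3 = -31972.33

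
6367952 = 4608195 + 1759757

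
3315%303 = 285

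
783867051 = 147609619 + 636257432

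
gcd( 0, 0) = 0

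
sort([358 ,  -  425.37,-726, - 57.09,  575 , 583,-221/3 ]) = [  -  726, - 425.37, - 221/3,-57.09,  358,575 , 583]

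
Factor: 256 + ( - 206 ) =2^1*5^2 = 50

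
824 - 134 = 690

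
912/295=3+27/295 = 3.09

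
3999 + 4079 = 8078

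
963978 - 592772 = 371206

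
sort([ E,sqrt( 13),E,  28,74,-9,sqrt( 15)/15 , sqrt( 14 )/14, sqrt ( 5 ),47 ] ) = [ - 9,sqrt( 15)/15,sqrt( 14 ) /14,sqrt (5),E, E,  sqrt( 13 ), 28,47, 74 ] 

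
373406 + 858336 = 1231742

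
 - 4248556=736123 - 4984679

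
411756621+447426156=859182777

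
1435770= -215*( - 6678)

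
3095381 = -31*(  -  99851)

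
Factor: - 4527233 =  - 4527233^1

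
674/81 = 674/81 = 8.32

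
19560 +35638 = 55198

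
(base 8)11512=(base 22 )A4A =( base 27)6KO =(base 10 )4938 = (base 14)1b2a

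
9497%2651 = 1544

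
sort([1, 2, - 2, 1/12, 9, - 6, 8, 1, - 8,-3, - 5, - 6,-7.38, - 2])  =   [ - 8,-7.38 , - 6, - 6, - 5 , - 3, - 2,- 2, 1/12, 1, 1, 2, 8, 9]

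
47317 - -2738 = 50055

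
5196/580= 1299/145 = 8.96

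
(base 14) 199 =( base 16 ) 14B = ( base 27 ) c7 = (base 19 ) h8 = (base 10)331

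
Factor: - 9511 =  - 9511^1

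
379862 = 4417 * 86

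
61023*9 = 549207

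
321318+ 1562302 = 1883620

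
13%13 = 0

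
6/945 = 2/315 = 0.01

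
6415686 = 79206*81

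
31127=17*1831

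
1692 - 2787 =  - 1095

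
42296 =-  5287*(-8)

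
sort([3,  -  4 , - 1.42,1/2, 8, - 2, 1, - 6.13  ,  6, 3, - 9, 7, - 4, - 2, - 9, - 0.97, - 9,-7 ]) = [ - 9, - 9,- 9,-7, - 6.13, - 4, - 4,  -  2, - 2, - 1.42, - 0.97 , 1/2,1, 3, 3,6, 7, 8]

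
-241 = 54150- 54391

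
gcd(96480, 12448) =32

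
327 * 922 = 301494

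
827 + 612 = 1439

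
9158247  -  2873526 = 6284721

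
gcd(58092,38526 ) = 6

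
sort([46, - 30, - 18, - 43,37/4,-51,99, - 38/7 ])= [ - 51,  -  43,-30, - 18, - 38/7,37/4,46, 99] 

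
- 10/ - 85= 2/17 = 0.12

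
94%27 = 13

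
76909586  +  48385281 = 125294867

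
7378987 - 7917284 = -538297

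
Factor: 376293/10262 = 2^( - 1)*3^1 * 7^( - 1) * 43^1*733^ ( -1 ) *2917^1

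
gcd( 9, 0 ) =9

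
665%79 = 33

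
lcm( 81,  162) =162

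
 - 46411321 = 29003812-75415133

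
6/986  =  3/493 =0.01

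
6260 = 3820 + 2440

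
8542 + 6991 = 15533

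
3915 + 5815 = 9730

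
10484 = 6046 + 4438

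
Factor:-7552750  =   - 2^1*5^3*30211^1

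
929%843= 86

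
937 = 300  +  637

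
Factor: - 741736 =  - 2^3*92717^1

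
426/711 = 142/237 = 0.60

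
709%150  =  109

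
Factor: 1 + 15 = 16 = 2^4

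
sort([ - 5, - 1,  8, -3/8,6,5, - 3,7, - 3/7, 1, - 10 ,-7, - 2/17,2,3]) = [ - 10, - 7, - 5, - 3,-1, - 3/7, - 3/8, - 2/17,1, 2, 3, 5, 6,7,8 ] 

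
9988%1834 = 818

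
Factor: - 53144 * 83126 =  - 2^4 * 7^1*13^1*73^1*89^1*467^1 = - 4417648144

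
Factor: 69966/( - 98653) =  - 2^1*3^2*13^2*23^1*47^( - 1) * 2099^(- 1)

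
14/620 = 7/310=   0.02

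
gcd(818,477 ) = 1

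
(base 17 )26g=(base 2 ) 1010111000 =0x2B8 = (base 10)696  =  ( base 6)3120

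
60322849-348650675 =  -  288327826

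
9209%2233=277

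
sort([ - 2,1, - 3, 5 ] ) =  [ - 3, - 2 , 1, 5]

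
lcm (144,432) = 432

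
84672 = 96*882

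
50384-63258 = -12874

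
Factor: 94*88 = 2^4* 11^1*47^1 = 8272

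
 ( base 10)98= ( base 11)8A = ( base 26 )3K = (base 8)142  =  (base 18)58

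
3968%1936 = 96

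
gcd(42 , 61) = 1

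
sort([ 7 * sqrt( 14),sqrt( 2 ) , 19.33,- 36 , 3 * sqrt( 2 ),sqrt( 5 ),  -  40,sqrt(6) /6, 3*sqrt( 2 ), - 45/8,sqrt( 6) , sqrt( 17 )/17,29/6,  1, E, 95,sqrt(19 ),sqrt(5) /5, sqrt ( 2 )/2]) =[-40, - 36,  -  45/8 , sqrt( 17 )/17, sqrt( 6 )/6, sqrt( 5 )/5,sqrt( 2)/2,1 , sqrt( 2 ),sqrt( 5),  sqrt( 6 ),E,3*sqrt(2 ),  3*sqrt( 2 ),sqrt(19 ),  29/6,19.33,7*sqrt( 14 ),95]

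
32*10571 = 338272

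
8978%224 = 18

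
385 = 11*35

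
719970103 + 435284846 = 1155254949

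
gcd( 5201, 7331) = 1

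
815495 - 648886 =166609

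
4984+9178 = 14162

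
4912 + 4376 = 9288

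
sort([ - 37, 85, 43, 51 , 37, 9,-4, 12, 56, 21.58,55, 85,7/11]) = [-37, - 4, 7/11,9, 12, 21.58, 37,  43 , 51,55, 56, 85,85 ]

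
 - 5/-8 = 5/8 = 0.62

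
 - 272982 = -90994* 3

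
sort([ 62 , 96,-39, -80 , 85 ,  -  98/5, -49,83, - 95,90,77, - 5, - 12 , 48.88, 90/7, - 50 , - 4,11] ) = [ - 95,-80,-50, - 49,  -  39,  -  98/5, - 12, - 5,-4,11,90/7,48.88, 62, 77,83 , 85, 90,96 ]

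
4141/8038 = 4141/8038 = 0.52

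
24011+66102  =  90113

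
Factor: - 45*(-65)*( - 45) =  - 131625 = - 3^4*5^3*13^1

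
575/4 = 575/4 = 143.75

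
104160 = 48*2170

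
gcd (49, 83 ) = 1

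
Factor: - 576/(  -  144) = 4= 2^2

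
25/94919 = 25/94919 =0.00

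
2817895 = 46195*61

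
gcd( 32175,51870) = 195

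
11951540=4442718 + 7508822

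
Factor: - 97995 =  - 3^1*5^1*47^1*139^1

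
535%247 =41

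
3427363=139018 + 3288345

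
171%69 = 33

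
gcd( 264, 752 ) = 8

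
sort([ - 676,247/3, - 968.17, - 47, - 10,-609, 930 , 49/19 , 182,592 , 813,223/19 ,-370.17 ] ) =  [ - 968.17, - 676, - 609, - 370.17 , - 47, - 10, 49/19 , 223/19,247/3, 182,592, 813,930]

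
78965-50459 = 28506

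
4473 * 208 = 930384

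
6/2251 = 6/2251 = 0.00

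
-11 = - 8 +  - 3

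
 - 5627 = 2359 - 7986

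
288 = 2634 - 2346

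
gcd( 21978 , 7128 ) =594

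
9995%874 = 381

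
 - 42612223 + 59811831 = 17199608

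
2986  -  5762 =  - 2776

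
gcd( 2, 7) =1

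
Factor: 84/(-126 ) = - 2^1*3^( - 1) = - 2/3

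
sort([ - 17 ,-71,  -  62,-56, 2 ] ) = [ - 71,-62, - 56,- 17, 2]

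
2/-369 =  - 1+367/369  =  - 0.01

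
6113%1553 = 1454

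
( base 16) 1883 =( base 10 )6275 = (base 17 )14C2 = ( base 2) 1100010000011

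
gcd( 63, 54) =9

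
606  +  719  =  1325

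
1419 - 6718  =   - 5299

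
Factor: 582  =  2^1 * 3^1*97^1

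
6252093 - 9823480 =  - 3571387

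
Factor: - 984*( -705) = 2^3*3^2* 5^1*41^1*47^1 = 693720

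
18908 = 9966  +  8942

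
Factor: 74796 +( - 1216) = 73580 = 2^2*5^1*13^1*283^1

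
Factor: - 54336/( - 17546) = 2^5*3^1*31^(- 1) = 96/31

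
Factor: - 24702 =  - 2^1*3^1*23^1* 179^1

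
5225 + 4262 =9487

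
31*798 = 24738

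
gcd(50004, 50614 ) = 2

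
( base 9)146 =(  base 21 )5I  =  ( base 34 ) 3L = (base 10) 123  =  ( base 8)173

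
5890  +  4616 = 10506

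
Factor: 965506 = 2^1*482753^1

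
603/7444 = 603/7444 = 0.08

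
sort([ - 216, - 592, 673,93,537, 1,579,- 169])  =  [ - 592 ,-216, - 169 , 1,93,537,579,673]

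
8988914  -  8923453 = 65461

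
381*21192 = 8074152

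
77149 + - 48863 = 28286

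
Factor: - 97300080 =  - 2^4*3^2*5^1*67^1*2017^1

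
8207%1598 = 217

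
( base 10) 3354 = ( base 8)6432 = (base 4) 310122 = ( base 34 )2UM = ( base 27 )4g6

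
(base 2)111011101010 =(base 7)14063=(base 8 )7352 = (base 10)3818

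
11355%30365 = 11355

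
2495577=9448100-6952523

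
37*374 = 13838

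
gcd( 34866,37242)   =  18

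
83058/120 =13843/20 = 692.15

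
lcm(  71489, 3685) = 357445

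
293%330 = 293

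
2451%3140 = 2451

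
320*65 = 20800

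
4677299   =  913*5123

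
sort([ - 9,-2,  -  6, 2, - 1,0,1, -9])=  [ - 9, - 9,- 6,-2, - 1 , 0, 1, 2 ]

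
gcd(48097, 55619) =1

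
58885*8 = 471080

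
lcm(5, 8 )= 40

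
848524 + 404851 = 1253375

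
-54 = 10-64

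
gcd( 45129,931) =49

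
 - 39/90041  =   - 1+ 90002/90041 = - 0.00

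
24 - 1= 23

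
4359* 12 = 52308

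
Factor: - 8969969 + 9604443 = 634474 = 2^1*17^1*18661^1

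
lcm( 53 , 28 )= 1484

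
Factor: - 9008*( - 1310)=11800480 = 2^5 * 5^1*131^1*563^1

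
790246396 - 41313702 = 748932694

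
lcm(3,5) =15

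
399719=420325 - 20606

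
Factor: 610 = 2^1*5^1 * 61^1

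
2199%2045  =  154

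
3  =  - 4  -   - 7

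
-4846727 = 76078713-80925440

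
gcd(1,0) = 1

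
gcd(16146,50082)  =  6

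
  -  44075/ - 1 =44075/1 =44075.00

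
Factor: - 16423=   - 11^1*1493^1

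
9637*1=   9637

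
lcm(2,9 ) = 18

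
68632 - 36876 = 31756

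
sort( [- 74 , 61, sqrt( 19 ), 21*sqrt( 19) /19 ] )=[- 74 , sqrt( 19 ),21*sqrt( 19) /19,61 ]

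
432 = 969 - 537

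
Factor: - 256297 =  - 197^1*1301^1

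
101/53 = 101/53 = 1.91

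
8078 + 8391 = 16469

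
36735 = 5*7347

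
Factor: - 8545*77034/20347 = -658255530/20347 = - 2^1*3^1 * 5^1*37^1*347^1*1709^1*20347^(  -  1 )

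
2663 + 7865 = 10528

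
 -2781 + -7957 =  - 10738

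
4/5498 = 2/2749 = 0.00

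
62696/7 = 62696/7 = 8956.57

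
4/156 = 1/39 = 0.03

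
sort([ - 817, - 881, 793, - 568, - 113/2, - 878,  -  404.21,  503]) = [ - 881, - 878, - 817,-568, - 404.21, - 113/2 , 503, 793]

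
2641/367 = 2641/367 = 7.20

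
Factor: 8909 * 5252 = 46790068 = 2^2  *13^1*59^1*101^1 *151^1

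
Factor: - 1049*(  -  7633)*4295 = 34390138015= 5^1* 17^1*449^1 * 859^1*1049^1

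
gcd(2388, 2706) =6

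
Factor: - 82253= -83^1 * 991^1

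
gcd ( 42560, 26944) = 64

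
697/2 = 348 + 1/2=348.50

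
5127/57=89 + 18/19 =89.95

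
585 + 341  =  926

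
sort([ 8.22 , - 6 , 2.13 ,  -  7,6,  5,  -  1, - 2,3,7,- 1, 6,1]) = [ - 7,  -  6 ,  -  2 ,-1,  -  1, 1, 2.13,3, 5,6, 6,  7, 8.22 ] 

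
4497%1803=891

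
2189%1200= 989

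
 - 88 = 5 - 93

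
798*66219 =52842762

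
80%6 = 2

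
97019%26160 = 18539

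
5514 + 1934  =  7448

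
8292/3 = 2764 = 2764.00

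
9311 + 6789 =16100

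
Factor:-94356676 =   -  2^2*2749^1*8581^1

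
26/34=13/17 = 0.76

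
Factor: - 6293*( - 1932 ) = 12158076 = 2^2*3^1*7^2*23^1*29^1*31^1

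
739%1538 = 739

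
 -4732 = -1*4732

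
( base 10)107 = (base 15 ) 72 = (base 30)3H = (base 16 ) 6b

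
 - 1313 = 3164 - 4477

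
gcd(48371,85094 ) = 1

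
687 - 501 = 186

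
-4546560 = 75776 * ( - 60)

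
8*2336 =18688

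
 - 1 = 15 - 16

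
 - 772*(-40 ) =30880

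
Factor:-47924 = -2^2*11981^1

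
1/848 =1/848 =0.00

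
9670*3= 29010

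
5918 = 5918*1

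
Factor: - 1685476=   -  2^2 * 13^1 *32413^1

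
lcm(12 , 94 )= 564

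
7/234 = 7/234 = 0.03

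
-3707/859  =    -  5 + 588/859 = - 4.32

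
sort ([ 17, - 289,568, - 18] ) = [ - 289 ,-18,17,  568]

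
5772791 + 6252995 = 12025786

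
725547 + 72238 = 797785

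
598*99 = 59202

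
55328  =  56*988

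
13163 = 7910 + 5253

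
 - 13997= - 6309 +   -  7688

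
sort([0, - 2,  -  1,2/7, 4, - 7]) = [ - 7,  -  2, - 1,0  ,  2/7, 4]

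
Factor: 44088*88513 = 2^3*  3^1*11^1*167^1*88513^1 = 3902361144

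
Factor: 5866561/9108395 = 5^( - 1 )*1321^1*4441^1 *1821679^( - 1 )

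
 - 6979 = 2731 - 9710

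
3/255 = 1/85 =0.01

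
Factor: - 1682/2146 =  - 29^1*37^( - 1) = - 29/37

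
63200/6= 31600/3 =10533.33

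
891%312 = 267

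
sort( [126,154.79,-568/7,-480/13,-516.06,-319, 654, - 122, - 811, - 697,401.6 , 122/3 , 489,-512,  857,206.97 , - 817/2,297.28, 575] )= [ -811 , - 697, - 516.06, - 512, - 817/2,  -  319,-122, - 568/7, -480/13,122/3 , 126,154.79,206.97, 297.28,401.6,489,575,654 , 857]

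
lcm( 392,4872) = 34104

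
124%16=12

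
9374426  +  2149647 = 11524073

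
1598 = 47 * 34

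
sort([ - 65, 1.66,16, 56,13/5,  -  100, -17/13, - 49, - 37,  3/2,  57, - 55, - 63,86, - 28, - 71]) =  [ - 100, - 71 , - 65, - 63,-55, - 49,-37, - 28, - 17/13 , 3/2,1.66  ,  13/5,16, 56,57, 86] 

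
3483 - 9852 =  - 6369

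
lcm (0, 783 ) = 0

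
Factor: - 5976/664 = - 9 = -3^2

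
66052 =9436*7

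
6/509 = 6/509 = 0.01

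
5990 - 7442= - 1452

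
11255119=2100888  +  9154231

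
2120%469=244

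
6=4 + 2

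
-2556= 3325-5881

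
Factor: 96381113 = 96381113^1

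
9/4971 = 3/1657 = 0.00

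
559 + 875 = 1434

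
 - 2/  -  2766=1/1383 = 0.00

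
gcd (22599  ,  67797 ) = 22599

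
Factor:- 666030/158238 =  - 745/177 = - 3^(-1 )*5^1*59^( -1)*149^1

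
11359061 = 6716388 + 4642673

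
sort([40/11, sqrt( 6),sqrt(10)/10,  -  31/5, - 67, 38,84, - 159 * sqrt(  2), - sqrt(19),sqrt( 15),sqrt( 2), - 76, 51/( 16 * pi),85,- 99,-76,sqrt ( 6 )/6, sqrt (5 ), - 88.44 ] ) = [ - 159 * sqrt(2),  -  99 , - 88.44,  -  76, - 76, - 67, - 31/5, - sqrt(19 ),sqrt(10 ) /10,sqrt (6)/6, 51/ ( 16 * pi), sqrt(2), sqrt( 5) , sqrt(6 ), 40/11, sqrt ( 15 ), 38,84,85 ] 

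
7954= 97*82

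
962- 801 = 161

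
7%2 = 1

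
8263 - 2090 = 6173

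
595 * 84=49980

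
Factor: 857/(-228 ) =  - 2^(-2)*3^( - 1)*19^( - 1)*857^1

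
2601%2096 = 505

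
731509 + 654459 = 1385968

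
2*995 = 1990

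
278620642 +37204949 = 315825591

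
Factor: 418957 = 7^1*11^1*5441^1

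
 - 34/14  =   - 3+4/7 =-2.43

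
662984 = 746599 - 83615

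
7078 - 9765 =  - 2687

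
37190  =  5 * 7438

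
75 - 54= 21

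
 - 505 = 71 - 576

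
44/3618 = 22/1809 = 0.01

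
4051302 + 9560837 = 13612139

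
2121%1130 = 991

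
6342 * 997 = 6322974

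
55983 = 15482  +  40501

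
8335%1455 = 1060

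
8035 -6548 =1487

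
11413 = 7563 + 3850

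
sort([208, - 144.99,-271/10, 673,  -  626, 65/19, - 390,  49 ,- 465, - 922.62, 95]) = [ - 922.62, - 626,-465, - 390, - 144.99, - 271/10, 65/19, 49, 95, 208 , 673 ]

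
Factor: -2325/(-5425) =3/7 = 3^1*7^ ( - 1)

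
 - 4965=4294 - 9259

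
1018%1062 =1018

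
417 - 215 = 202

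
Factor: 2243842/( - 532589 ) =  - 2^1*19^( - 1 )*31^1*28031^( -1)*36191^1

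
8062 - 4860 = 3202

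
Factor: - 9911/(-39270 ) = 53/210 = 2^(-1 ) * 3^( - 1 ) * 5^( - 1 ) * 7^( - 1 )  *53^1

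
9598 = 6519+3079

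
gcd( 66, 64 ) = 2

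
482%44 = 42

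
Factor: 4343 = 43^1*101^1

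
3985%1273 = 166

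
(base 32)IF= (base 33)hu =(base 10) 591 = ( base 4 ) 21033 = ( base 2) 1001001111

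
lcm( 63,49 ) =441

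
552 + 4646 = 5198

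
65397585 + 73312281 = 138709866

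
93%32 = 29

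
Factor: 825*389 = 3^1 * 5^2 * 11^1*389^1 = 320925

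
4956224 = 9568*518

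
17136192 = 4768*3594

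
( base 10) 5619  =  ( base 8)12763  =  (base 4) 1113303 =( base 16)15f3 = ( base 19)fae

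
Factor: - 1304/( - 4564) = 2^1*7^(-1) = 2/7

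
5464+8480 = 13944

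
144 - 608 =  - 464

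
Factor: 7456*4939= 36825184  =  2^5*11^1*233^1*449^1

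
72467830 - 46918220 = 25549610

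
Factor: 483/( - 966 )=-1/2 = - 2^( - 1)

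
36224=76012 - 39788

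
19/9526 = 19/9526 = 0.00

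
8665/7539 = 1 + 1126/7539 = 1.15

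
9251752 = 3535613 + 5716139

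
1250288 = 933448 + 316840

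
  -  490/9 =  - 55 + 5/9 = - 54.44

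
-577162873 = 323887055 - 901049928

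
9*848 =7632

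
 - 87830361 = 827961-88658322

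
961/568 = 961/568 = 1.69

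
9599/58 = 165 + 1/2 = 165.50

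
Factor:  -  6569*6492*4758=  - 202909420584 = -2^3*3^2*13^1*61^1*541^1*6569^1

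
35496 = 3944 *9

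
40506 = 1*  40506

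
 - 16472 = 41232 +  - 57704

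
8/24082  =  4/12041 = 0.00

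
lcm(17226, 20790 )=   602910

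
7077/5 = 1415 + 2/5 =1415.40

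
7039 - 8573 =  - 1534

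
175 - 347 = - 172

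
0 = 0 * 93811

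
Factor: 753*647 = 3^1*251^1*647^1= 487191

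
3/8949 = 1/2983 = 0.00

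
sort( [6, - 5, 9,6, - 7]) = [-7, - 5, 6,6, 9 ] 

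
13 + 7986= 7999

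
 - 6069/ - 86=70+49/86 = 70.57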